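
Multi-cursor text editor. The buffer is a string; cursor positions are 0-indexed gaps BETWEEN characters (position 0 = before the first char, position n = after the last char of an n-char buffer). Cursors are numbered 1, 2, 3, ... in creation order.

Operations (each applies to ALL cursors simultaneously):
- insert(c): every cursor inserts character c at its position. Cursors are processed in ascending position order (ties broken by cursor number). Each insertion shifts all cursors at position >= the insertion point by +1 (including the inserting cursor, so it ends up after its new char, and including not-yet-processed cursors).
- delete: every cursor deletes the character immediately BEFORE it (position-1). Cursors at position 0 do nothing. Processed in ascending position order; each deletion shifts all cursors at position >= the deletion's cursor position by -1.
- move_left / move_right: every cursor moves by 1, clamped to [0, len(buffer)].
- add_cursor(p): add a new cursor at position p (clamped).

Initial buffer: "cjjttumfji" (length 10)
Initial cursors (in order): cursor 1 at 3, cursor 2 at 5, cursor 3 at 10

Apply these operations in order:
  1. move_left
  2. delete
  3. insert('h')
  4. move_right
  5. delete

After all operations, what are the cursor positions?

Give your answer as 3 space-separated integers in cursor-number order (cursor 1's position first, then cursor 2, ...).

After op 1 (move_left): buffer="cjjttumfji" (len 10), cursors c1@2 c2@4 c3@9, authorship ..........
After op 2 (delete): buffer="cjtumfi" (len 7), cursors c1@1 c2@2 c3@6, authorship .......
After op 3 (insert('h')): buffer="chjhtumfhi" (len 10), cursors c1@2 c2@4 c3@9, authorship .1.2....3.
After op 4 (move_right): buffer="chjhtumfhi" (len 10), cursors c1@3 c2@5 c3@10, authorship .1.2....3.
After op 5 (delete): buffer="chhumfh" (len 7), cursors c1@2 c2@3 c3@7, authorship .12...3

Answer: 2 3 7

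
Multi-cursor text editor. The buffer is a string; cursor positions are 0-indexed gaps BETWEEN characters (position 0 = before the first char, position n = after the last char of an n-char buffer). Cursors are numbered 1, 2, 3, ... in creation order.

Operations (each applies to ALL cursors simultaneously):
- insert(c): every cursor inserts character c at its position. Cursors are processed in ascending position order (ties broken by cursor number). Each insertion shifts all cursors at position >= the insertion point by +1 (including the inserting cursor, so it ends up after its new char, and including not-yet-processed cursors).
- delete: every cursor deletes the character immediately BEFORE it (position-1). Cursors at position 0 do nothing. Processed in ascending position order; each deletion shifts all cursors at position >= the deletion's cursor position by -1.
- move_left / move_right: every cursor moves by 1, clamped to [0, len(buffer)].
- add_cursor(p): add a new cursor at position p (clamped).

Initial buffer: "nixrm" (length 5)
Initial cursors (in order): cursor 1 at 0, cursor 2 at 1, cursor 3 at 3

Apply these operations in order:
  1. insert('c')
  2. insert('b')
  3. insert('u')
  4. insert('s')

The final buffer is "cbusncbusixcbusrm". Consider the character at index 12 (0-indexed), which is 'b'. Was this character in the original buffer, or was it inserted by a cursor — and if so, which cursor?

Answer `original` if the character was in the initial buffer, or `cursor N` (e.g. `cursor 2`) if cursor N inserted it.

After op 1 (insert('c')): buffer="cncixcrm" (len 8), cursors c1@1 c2@3 c3@6, authorship 1.2..3..
After op 2 (insert('b')): buffer="cbncbixcbrm" (len 11), cursors c1@2 c2@5 c3@9, authorship 11.22..33..
After op 3 (insert('u')): buffer="cbuncbuixcburm" (len 14), cursors c1@3 c2@7 c3@12, authorship 111.222..333..
After op 4 (insert('s')): buffer="cbusncbusixcbusrm" (len 17), cursors c1@4 c2@9 c3@15, authorship 1111.2222..3333..
Authorship (.=original, N=cursor N): 1 1 1 1 . 2 2 2 2 . . 3 3 3 3 . .
Index 12: author = 3

Answer: cursor 3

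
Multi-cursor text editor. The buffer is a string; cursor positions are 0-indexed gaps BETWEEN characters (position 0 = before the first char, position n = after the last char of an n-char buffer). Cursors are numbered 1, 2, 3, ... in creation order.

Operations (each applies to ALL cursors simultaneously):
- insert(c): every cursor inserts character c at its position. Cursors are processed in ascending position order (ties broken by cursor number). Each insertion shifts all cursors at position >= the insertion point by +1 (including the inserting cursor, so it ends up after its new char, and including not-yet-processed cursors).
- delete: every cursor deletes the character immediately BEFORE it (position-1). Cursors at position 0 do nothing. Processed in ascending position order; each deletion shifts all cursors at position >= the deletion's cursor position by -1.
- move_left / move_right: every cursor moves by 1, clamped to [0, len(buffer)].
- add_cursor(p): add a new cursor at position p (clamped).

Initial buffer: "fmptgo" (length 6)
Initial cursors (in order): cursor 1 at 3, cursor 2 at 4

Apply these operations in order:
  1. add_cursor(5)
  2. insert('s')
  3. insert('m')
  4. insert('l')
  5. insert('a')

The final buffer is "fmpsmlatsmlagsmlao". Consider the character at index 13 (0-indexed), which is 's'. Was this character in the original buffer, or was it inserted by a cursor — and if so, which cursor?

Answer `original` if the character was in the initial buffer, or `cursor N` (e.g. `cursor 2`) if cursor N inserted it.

Answer: cursor 3

Derivation:
After op 1 (add_cursor(5)): buffer="fmptgo" (len 6), cursors c1@3 c2@4 c3@5, authorship ......
After op 2 (insert('s')): buffer="fmpstsgso" (len 9), cursors c1@4 c2@6 c3@8, authorship ...1.2.3.
After op 3 (insert('m')): buffer="fmpsmtsmgsmo" (len 12), cursors c1@5 c2@8 c3@11, authorship ...11.22.33.
After op 4 (insert('l')): buffer="fmpsmltsmlgsmlo" (len 15), cursors c1@6 c2@10 c3@14, authorship ...111.222.333.
After op 5 (insert('a')): buffer="fmpsmlatsmlagsmlao" (len 18), cursors c1@7 c2@12 c3@17, authorship ...1111.2222.3333.
Authorship (.=original, N=cursor N): . . . 1 1 1 1 . 2 2 2 2 . 3 3 3 3 .
Index 13: author = 3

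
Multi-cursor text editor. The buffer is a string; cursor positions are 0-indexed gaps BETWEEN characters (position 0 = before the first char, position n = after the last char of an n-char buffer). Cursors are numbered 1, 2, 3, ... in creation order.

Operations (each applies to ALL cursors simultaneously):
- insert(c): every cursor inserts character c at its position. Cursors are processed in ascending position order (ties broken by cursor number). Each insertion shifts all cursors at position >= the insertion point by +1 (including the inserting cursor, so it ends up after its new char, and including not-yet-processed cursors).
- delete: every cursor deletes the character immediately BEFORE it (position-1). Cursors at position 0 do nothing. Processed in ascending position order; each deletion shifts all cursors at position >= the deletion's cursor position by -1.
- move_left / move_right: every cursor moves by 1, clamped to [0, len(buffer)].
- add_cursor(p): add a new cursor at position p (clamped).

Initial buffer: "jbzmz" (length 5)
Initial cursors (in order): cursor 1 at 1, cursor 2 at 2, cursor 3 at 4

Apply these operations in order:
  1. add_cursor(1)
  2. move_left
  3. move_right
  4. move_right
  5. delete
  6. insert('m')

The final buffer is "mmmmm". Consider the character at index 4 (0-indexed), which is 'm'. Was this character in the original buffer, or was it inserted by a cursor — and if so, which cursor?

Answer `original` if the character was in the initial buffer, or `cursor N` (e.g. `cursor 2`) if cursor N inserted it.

Answer: cursor 3

Derivation:
After op 1 (add_cursor(1)): buffer="jbzmz" (len 5), cursors c1@1 c4@1 c2@2 c3@4, authorship .....
After op 2 (move_left): buffer="jbzmz" (len 5), cursors c1@0 c4@0 c2@1 c3@3, authorship .....
After op 3 (move_right): buffer="jbzmz" (len 5), cursors c1@1 c4@1 c2@2 c3@4, authorship .....
After op 4 (move_right): buffer="jbzmz" (len 5), cursors c1@2 c4@2 c2@3 c3@5, authorship .....
After op 5 (delete): buffer="m" (len 1), cursors c1@0 c2@0 c4@0 c3@1, authorship .
After op 6 (insert('m')): buffer="mmmmm" (len 5), cursors c1@3 c2@3 c4@3 c3@5, authorship 124.3
Authorship (.=original, N=cursor N): 1 2 4 . 3
Index 4: author = 3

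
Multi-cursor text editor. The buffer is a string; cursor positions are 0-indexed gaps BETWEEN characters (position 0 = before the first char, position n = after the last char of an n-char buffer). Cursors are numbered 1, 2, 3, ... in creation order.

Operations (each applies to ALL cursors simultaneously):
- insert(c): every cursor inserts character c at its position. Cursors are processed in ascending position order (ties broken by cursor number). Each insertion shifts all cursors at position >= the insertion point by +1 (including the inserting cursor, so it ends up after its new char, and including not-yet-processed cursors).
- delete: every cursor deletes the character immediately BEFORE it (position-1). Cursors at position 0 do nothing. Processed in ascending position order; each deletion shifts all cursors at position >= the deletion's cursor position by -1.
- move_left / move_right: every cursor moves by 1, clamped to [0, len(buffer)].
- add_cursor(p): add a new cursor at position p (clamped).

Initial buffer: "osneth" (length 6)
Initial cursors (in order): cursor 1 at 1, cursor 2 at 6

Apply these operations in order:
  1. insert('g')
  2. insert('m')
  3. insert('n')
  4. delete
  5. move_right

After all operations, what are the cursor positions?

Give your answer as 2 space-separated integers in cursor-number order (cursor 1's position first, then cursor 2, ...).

After op 1 (insert('g')): buffer="ogsnethg" (len 8), cursors c1@2 c2@8, authorship .1.....2
After op 2 (insert('m')): buffer="ogmsnethgm" (len 10), cursors c1@3 c2@10, authorship .11.....22
After op 3 (insert('n')): buffer="ogmnsnethgmn" (len 12), cursors c1@4 c2@12, authorship .111.....222
After op 4 (delete): buffer="ogmsnethgm" (len 10), cursors c1@3 c2@10, authorship .11.....22
After op 5 (move_right): buffer="ogmsnethgm" (len 10), cursors c1@4 c2@10, authorship .11.....22

Answer: 4 10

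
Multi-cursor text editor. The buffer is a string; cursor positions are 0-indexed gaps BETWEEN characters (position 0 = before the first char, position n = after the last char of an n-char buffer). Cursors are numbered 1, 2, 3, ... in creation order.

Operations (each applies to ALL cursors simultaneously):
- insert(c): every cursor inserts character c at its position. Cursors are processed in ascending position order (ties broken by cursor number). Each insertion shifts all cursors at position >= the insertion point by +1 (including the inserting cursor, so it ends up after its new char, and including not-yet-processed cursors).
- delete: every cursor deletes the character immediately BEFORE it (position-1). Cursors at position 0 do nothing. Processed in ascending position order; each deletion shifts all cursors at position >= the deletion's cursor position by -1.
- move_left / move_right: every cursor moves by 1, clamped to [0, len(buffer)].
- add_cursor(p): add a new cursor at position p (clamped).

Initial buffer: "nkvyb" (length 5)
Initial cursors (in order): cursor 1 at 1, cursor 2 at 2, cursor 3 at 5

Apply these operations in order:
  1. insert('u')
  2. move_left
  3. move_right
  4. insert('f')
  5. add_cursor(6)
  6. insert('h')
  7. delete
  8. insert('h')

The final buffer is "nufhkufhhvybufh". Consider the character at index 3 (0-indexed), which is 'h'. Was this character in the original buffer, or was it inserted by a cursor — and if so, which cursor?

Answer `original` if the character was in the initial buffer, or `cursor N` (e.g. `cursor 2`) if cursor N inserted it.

Answer: cursor 1

Derivation:
After op 1 (insert('u')): buffer="nukuvybu" (len 8), cursors c1@2 c2@4 c3@8, authorship .1.2...3
After op 2 (move_left): buffer="nukuvybu" (len 8), cursors c1@1 c2@3 c3@7, authorship .1.2...3
After op 3 (move_right): buffer="nukuvybu" (len 8), cursors c1@2 c2@4 c3@8, authorship .1.2...3
After op 4 (insert('f')): buffer="nufkufvybuf" (len 11), cursors c1@3 c2@6 c3@11, authorship .11.22...33
After op 5 (add_cursor(6)): buffer="nufkufvybuf" (len 11), cursors c1@3 c2@6 c4@6 c3@11, authorship .11.22...33
After op 6 (insert('h')): buffer="nufhkufhhvybufh" (len 15), cursors c1@4 c2@9 c4@9 c3@15, authorship .111.2224...333
After op 7 (delete): buffer="nufkufvybuf" (len 11), cursors c1@3 c2@6 c4@6 c3@11, authorship .11.22...33
After op 8 (insert('h')): buffer="nufhkufhhvybufh" (len 15), cursors c1@4 c2@9 c4@9 c3@15, authorship .111.2224...333
Authorship (.=original, N=cursor N): . 1 1 1 . 2 2 2 4 . . . 3 3 3
Index 3: author = 1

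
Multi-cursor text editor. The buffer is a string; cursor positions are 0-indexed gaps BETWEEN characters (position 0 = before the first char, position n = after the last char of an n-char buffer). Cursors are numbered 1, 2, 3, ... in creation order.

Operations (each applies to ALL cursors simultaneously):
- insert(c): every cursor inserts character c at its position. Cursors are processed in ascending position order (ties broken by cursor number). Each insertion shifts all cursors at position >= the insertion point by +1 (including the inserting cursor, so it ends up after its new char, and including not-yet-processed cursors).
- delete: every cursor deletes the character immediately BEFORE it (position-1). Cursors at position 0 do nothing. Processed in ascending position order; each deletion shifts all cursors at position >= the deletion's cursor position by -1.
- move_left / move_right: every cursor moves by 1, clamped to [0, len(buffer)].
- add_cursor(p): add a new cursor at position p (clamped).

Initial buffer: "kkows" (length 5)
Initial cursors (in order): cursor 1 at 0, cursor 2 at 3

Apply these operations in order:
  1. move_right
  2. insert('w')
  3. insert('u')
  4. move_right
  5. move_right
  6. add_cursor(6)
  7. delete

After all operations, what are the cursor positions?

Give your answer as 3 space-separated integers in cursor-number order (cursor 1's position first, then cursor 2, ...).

After op 1 (move_right): buffer="kkows" (len 5), cursors c1@1 c2@4, authorship .....
After op 2 (insert('w')): buffer="kwkowws" (len 7), cursors c1@2 c2@6, authorship .1...2.
After op 3 (insert('u')): buffer="kwukowwus" (len 9), cursors c1@3 c2@8, authorship .11...22.
After op 4 (move_right): buffer="kwukowwus" (len 9), cursors c1@4 c2@9, authorship .11...22.
After op 5 (move_right): buffer="kwukowwus" (len 9), cursors c1@5 c2@9, authorship .11...22.
After op 6 (add_cursor(6)): buffer="kwukowwus" (len 9), cursors c1@5 c3@6 c2@9, authorship .11...22.
After op 7 (delete): buffer="kwukwu" (len 6), cursors c1@4 c3@4 c2@6, authorship .11.22

Answer: 4 6 4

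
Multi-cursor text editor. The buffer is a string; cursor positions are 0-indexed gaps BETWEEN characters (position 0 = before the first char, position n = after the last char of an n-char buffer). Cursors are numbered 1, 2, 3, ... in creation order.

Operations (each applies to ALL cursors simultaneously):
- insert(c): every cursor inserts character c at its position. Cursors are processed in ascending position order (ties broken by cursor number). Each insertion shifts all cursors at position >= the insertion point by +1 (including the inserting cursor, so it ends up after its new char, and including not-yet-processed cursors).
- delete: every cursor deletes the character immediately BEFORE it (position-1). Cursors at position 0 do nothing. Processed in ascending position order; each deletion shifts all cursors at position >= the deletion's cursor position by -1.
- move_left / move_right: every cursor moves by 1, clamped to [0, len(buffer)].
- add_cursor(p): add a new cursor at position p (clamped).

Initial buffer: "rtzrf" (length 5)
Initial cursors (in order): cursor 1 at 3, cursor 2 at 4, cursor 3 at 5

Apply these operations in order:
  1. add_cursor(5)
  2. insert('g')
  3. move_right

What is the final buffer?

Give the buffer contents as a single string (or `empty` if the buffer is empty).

After op 1 (add_cursor(5)): buffer="rtzrf" (len 5), cursors c1@3 c2@4 c3@5 c4@5, authorship .....
After op 2 (insert('g')): buffer="rtzgrgfgg" (len 9), cursors c1@4 c2@6 c3@9 c4@9, authorship ...1.2.34
After op 3 (move_right): buffer="rtzgrgfgg" (len 9), cursors c1@5 c2@7 c3@9 c4@9, authorship ...1.2.34

Answer: rtzgrgfgg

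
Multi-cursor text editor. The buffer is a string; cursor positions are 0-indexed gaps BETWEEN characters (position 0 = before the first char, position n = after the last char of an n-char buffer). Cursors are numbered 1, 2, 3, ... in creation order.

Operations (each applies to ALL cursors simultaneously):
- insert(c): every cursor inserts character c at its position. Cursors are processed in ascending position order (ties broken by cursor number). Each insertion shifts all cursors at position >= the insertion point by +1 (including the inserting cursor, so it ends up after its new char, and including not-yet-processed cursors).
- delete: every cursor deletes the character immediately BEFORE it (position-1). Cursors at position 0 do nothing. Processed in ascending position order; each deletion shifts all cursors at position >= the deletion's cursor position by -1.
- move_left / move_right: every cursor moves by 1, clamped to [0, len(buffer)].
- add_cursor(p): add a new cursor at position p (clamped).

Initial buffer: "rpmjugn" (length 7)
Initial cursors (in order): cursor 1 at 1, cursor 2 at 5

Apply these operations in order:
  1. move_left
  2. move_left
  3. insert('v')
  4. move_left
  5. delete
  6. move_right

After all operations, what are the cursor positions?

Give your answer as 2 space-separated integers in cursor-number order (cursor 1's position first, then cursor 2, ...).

After op 1 (move_left): buffer="rpmjugn" (len 7), cursors c1@0 c2@4, authorship .......
After op 2 (move_left): buffer="rpmjugn" (len 7), cursors c1@0 c2@3, authorship .......
After op 3 (insert('v')): buffer="vrpmvjugn" (len 9), cursors c1@1 c2@5, authorship 1...2....
After op 4 (move_left): buffer="vrpmvjugn" (len 9), cursors c1@0 c2@4, authorship 1...2....
After op 5 (delete): buffer="vrpvjugn" (len 8), cursors c1@0 c2@3, authorship 1..2....
After op 6 (move_right): buffer="vrpvjugn" (len 8), cursors c1@1 c2@4, authorship 1..2....

Answer: 1 4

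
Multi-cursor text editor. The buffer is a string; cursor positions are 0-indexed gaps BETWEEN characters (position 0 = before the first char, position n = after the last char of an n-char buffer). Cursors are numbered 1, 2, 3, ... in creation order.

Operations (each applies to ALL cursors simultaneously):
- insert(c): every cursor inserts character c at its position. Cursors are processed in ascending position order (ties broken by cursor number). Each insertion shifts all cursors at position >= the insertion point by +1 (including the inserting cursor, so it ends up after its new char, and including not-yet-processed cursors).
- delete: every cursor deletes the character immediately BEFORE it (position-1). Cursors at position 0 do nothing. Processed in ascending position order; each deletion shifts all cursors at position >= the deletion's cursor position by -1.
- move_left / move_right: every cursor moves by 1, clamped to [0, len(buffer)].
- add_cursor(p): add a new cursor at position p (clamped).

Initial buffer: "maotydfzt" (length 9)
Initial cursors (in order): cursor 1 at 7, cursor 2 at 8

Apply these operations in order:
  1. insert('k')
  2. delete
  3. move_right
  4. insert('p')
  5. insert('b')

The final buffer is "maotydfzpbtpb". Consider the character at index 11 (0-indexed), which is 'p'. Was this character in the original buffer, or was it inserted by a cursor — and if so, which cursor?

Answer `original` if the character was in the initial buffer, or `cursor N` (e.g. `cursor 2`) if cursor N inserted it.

After op 1 (insert('k')): buffer="maotydfkzkt" (len 11), cursors c1@8 c2@10, authorship .......1.2.
After op 2 (delete): buffer="maotydfzt" (len 9), cursors c1@7 c2@8, authorship .........
After op 3 (move_right): buffer="maotydfzt" (len 9), cursors c1@8 c2@9, authorship .........
After op 4 (insert('p')): buffer="maotydfzptp" (len 11), cursors c1@9 c2@11, authorship ........1.2
After op 5 (insert('b')): buffer="maotydfzpbtpb" (len 13), cursors c1@10 c2@13, authorship ........11.22
Authorship (.=original, N=cursor N): . . . . . . . . 1 1 . 2 2
Index 11: author = 2

Answer: cursor 2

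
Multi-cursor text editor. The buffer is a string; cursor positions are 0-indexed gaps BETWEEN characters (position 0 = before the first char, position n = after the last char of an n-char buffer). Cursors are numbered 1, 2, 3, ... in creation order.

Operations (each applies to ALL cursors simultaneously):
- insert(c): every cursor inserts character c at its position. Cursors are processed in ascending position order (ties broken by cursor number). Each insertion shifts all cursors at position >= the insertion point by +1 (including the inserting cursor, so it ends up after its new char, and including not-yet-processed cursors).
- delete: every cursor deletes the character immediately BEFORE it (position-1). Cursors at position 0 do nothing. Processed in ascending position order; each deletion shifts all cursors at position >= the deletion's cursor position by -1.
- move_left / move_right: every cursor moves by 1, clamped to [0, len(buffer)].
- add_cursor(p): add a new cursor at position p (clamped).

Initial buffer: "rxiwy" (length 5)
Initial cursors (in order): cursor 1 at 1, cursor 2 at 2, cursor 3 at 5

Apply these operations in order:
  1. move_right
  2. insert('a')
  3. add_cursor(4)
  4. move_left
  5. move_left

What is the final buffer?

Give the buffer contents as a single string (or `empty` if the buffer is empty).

After op 1 (move_right): buffer="rxiwy" (len 5), cursors c1@2 c2@3 c3@5, authorship .....
After op 2 (insert('a')): buffer="rxaiawya" (len 8), cursors c1@3 c2@5 c3@8, authorship ..1.2..3
After op 3 (add_cursor(4)): buffer="rxaiawya" (len 8), cursors c1@3 c4@4 c2@5 c3@8, authorship ..1.2..3
After op 4 (move_left): buffer="rxaiawya" (len 8), cursors c1@2 c4@3 c2@4 c3@7, authorship ..1.2..3
After op 5 (move_left): buffer="rxaiawya" (len 8), cursors c1@1 c4@2 c2@3 c3@6, authorship ..1.2..3

Answer: rxaiawya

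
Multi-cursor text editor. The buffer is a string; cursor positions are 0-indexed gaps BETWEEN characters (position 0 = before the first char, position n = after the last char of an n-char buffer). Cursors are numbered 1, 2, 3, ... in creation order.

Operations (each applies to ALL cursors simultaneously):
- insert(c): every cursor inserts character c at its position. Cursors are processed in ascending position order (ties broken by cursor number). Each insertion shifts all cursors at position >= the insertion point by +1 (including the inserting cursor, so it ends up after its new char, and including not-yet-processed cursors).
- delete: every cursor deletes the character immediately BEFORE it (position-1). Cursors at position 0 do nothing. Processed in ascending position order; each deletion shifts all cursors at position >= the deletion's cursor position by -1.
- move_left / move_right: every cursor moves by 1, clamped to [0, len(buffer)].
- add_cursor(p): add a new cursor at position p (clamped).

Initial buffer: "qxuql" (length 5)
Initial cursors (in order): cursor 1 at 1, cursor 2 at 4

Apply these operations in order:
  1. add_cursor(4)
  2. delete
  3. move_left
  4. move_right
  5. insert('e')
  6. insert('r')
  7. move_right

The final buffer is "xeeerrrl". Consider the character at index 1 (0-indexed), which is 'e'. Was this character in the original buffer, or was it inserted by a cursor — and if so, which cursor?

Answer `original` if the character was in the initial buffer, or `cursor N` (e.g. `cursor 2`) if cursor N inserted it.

Answer: cursor 1

Derivation:
After op 1 (add_cursor(4)): buffer="qxuql" (len 5), cursors c1@1 c2@4 c3@4, authorship .....
After op 2 (delete): buffer="xl" (len 2), cursors c1@0 c2@1 c3@1, authorship ..
After op 3 (move_left): buffer="xl" (len 2), cursors c1@0 c2@0 c3@0, authorship ..
After op 4 (move_right): buffer="xl" (len 2), cursors c1@1 c2@1 c3@1, authorship ..
After op 5 (insert('e')): buffer="xeeel" (len 5), cursors c1@4 c2@4 c3@4, authorship .123.
After op 6 (insert('r')): buffer="xeeerrrl" (len 8), cursors c1@7 c2@7 c3@7, authorship .123123.
After op 7 (move_right): buffer="xeeerrrl" (len 8), cursors c1@8 c2@8 c3@8, authorship .123123.
Authorship (.=original, N=cursor N): . 1 2 3 1 2 3 .
Index 1: author = 1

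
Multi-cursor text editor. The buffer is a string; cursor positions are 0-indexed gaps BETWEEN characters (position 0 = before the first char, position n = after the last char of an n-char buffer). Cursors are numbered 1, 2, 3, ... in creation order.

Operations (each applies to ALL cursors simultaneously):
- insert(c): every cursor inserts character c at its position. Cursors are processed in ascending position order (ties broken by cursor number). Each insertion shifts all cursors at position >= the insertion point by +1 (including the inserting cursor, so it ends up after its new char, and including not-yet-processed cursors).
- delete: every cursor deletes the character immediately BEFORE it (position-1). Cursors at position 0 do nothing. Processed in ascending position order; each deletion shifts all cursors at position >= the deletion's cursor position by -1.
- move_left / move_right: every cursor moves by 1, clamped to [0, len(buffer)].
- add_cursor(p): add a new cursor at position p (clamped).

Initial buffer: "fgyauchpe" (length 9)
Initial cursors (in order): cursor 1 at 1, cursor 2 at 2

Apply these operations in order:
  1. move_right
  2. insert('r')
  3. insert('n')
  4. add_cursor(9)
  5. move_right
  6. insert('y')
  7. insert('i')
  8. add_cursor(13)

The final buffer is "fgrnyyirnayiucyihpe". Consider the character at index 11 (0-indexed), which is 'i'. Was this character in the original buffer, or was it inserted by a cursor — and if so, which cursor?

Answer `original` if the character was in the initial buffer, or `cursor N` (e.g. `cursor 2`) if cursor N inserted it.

Answer: cursor 2

Derivation:
After op 1 (move_right): buffer="fgyauchpe" (len 9), cursors c1@2 c2@3, authorship .........
After op 2 (insert('r')): buffer="fgryrauchpe" (len 11), cursors c1@3 c2@5, authorship ..1.2......
After op 3 (insert('n')): buffer="fgrnyrnauchpe" (len 13), cursors c1@4 c2@7, authorship ..11.22......
After op 4 (add_cursor(9)): buffer="fgrnyrnauchpe" (len 13), cursors c1@4 c2@7 c3@9, authorship ..11.22......
After op 5 (move_right): buffer="fgrnyrnauchpe" (len 13), cursors c1@5 c2@8 c3@10, authorship ..11.22......
After op 6 (insert('y')): buffer="fgrnyyrnayucyhpe" (len 16), cursors c1@6 c2@10 c3@13, authorship ..11.122.2..3...
After op 7 (insert('i')): buffer="fgrnyyirnayiucyihpe" (len 19), cursors c1@7 c2@12 c3@16, authorship ..11.1122.22..33...
After op 8 (add_cursor(13)): buffer="fgrnyyirnayiucyihpe" (len 19), cursors c1@7 c2@12 c4@13 c3@16, authorship ..11.1122.22..33...
Authorship (.=original, N=cursor N): . . 1 1 . 1 1 2 2 . 2 2 . . 3 3 . . .
Index 11: author = 2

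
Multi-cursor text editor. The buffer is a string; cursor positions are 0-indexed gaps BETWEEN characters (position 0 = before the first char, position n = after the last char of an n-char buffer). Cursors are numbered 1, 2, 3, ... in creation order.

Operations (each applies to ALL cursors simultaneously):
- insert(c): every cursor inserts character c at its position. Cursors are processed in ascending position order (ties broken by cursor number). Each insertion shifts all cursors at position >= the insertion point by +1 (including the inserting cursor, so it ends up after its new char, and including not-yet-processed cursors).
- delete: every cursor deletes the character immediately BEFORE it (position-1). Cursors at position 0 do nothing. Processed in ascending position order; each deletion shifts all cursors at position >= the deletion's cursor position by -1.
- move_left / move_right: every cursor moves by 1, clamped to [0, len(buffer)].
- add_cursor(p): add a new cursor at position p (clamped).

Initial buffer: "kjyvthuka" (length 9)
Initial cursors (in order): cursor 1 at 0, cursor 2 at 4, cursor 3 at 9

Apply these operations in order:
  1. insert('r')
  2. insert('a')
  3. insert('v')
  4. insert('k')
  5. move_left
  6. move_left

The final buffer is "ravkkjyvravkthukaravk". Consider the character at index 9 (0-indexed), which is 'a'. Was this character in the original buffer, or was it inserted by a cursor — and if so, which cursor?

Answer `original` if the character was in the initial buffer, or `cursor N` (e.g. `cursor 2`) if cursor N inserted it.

After op 1 (insert('r')): buffer="rkjyvrthukar" (len 12), cursors c1@1 c2@6 c3@12, authorship 1....2.....3
After op 2 (insert('a')): buffer="rakjyvrathukara" (len 15), cursors c1@2 c2@8 c3@15, authorship 11....22.....33
After op 3 (insert('v')): buffer="ravkjyvravthukarav" (len 18), cursors c1@3 c2@10 c3@18, authorship 111....222.....333
After op 4 (insert('k')): buffer="ravkkjyvravkthukaravk" (len 21), cursors c1@4 c2@12 c3@21, authorship 1111....2222.....3333
After op 5 (move_left): buffer="ravkkjyvravkthukaravk" (len 21), cursors c1@3 c2@11 c3@20, authorship 1111....2222.....3333
After op 6 (move_left): buffer="ravkkjyvravkthukaravk" (len 21), cursors c1@2 c2@10 c3@19, authorship 1111....2222.....3333
Authorship (.=original, N=cursor N): 1 1 1 1 . . . . 2 2 2 2 . . . . . 3 3 3 3
Index 9: author = 2

Answer: cursor 2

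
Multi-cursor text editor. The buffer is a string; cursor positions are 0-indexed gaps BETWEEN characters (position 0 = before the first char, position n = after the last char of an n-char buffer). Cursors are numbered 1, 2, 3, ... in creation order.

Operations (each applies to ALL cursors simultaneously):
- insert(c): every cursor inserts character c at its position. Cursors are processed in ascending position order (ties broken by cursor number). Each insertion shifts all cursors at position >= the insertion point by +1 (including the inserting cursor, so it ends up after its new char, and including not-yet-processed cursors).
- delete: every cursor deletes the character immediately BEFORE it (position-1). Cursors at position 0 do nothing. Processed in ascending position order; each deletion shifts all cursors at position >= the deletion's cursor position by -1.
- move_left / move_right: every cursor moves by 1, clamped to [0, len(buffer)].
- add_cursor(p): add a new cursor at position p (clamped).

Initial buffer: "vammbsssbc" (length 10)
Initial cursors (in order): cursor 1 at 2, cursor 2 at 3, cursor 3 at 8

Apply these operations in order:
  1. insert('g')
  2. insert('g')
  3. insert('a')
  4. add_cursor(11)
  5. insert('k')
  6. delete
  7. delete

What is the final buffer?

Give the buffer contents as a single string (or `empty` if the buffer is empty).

After op 1 (insert('g')): buffer="vagmgmbsssgbc" (len 13), cursors c1@3 c2@5 c3@11, authorship ..1.2.....3..
After op 2 (insert('g')): buffer="vaggmggmbsssggbc" (len 16), cursors c1@4 c2@7 c3@14, authorship ..11.22.....33..
After op 3 (insert('a')): buffer="vaggamggambsssggabc" (len 19), cursors c1@5 c2@9 c3@17, authorship ..111.222.....333..
After op 4 (add_cursor(11)): buffer="vaggamggambsssggabc" (len 19), cursors c1@5 c2@9 c4@11 c3@17, authorship ..111.222.....333..
After op 5 (insert('k')): buffer="vaggakmggakmbksssggakbc" (len 23), cursors c1@6 c2@11 c4@14 c3@21, authorship ..1111.2222..4...3333..
After op 6 (delete): buffer="vaggamggambsssggabc" (len 19), cursors c1@5 c2@9 c4@11 c3@17, authorship ..111.222.....333..
After op 7 (delete): buffer="vaggmggmsssggbc" (len 15), cursors c1@4 c2@7 c4@8 c3@13, authorship ..11.22....33..

Answer: vaggmggmsssggbc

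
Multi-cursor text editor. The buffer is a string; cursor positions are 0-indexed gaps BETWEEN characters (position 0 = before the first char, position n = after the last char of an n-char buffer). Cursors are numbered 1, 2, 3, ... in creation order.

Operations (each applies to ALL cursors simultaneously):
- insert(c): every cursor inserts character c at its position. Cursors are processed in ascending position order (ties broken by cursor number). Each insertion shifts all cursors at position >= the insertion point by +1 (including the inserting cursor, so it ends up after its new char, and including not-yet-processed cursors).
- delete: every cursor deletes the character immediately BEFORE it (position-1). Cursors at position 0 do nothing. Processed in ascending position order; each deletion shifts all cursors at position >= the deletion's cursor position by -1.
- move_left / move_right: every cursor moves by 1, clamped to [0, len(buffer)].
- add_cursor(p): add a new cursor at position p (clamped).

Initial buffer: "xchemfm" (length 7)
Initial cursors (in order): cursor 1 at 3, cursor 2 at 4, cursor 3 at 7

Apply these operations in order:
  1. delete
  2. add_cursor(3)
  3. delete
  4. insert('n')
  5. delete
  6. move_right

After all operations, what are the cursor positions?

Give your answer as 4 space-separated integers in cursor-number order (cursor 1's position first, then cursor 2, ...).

After op 1 (delete): buffer="xcmf" (len 4), cursors c1@2 c2@2 c3@4, authorship ....
After op 2 (add_cursor(3)): buffer="xcmf" (len 4), cursors c1@2 c2@2 c4@3 c3@4, authorship ....
After op 3 (delete): buffer="" (len 0), cursors c1@0 c2@0 c3@0 c4@0, authorship 
After op 4 (insert('n')): buffer="nnnn" (len 4), cursors c1@4 c2@4 c3@4 c4@4, authorship 1234
After op 5 (delete): buffer="" (len 0), cursors c1@0 c2@0 c3@0 c4@0, authorship 
After op 6 (move_right): buffer="" (len 0), cursors c1@0 c2@0 c3@0 c4@0, authorship 

Answer: 0 0 0 0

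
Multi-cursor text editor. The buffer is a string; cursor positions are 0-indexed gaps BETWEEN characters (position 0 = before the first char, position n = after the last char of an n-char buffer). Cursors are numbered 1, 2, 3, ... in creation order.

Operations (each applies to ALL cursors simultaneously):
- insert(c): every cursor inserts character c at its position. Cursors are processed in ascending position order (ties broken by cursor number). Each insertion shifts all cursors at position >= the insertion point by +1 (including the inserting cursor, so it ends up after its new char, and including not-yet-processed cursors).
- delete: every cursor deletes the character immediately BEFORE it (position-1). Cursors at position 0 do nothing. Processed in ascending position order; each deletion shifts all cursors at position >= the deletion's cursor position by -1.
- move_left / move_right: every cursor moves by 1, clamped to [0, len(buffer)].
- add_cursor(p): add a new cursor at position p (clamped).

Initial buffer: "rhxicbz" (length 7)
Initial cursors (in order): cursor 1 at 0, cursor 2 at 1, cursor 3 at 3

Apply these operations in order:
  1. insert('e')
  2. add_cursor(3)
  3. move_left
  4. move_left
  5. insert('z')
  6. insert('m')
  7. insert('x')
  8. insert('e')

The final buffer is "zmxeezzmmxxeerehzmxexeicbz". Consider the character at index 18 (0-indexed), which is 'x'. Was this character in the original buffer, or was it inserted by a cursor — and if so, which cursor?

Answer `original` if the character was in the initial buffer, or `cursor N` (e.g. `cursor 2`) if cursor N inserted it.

Answer: cursor 3

Derivation:
After op 1 (insert('e')): buffer="erehxeicbz" (len 10), cursors c1@1 c2@3 c3@6, authorship 1.2..3....
After op 2 (add_cursor(3)): buffer="erehxeicbz" (len 10), cursors c1@1 c2@3 c4@3 c3@6, authorship 1.2..3....
After op 3 (move_left): buffer="erehxeicbz" (len 10), cursors c1@0 c2@2 c4@2 c3@5, authorship 1.2..3....
After op 4 (move_left): buffer="erehxeicbz" (len 10), cursors c1@0 c2@1 c4@1 c3@4, authorship 1.2..3....
After op 5 (insert('z')): buffer="zezzrehzxeicbz" (len 14), cursors c1@1 c2@4 c4@4 c3@8, authorship 1124.2.3.3....
After op 6 (insert('m')): buffer="zmezzmmrehzmxeicbz" (len 18), cursors c1@2 c2@7 c4@7 c3@12, authorship 1112424.2.33.3....
After op 7 (insert('x')): buffer="zmxezzmmxxrehzmxxeicbz" (len 22), cursors c1@3 c2@10 c4@10 c3@16, authorship 1111242424.2.333.3....
After op 8 (insert('e')): buffer="zmxeezzmmxxeerehzmxexeicbz" (len 26), cursors c1@4 c2@13 c4@13 c3@20, authorship 1111124242424.2.3333.3....
Authorship (.=original, N=cursor N): 1 1 1 1 1 2 4 2 4 2 4 2 4 . 2 . 3 3 3 3 . 3 . . . .
Index 18: author = 3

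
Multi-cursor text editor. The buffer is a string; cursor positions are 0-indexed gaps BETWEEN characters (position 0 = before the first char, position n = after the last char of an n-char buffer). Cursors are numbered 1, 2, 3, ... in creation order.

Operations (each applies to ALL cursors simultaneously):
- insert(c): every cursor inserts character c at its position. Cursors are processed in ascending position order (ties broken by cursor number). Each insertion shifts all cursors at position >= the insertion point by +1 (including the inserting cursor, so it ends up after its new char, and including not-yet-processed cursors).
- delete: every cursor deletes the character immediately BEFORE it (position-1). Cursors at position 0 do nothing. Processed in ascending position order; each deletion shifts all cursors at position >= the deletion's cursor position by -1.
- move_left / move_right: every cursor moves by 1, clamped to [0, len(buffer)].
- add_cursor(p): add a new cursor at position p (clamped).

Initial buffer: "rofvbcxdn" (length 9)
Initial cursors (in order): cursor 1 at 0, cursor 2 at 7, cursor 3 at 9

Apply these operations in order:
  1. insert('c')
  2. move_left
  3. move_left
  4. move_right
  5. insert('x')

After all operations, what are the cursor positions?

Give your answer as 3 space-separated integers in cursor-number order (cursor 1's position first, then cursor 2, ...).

After op 1 (insert('c')): buffer="crofvbcxcdnc" (len 12), cursors c1@1 c2@9 c3@12, authorship 1.......2..3
After op 2 (move_left): buffer="crofvbcxcdnc" (len 12), cursors c1@0 c2@8 c3@11, authorship 1.......2..3
After op 3 (move_left): buffer="crofvbcxcdnc" (len 12), cursors c1@0 c2@7 c3@10, authorship 1.......2..3
After op 4 (move_right): buffer="crofvbcxcdnc" (len 12), cursors c1@1 c2@8 c3@11, authorship 1.......2..3
After op 5 (insert('x')): buffer="cxrofvbcxxcdnxc" (len 15), cursors c1@2 c2@10 c3@14, authorship 11.......22..33

Answer: 2 10 14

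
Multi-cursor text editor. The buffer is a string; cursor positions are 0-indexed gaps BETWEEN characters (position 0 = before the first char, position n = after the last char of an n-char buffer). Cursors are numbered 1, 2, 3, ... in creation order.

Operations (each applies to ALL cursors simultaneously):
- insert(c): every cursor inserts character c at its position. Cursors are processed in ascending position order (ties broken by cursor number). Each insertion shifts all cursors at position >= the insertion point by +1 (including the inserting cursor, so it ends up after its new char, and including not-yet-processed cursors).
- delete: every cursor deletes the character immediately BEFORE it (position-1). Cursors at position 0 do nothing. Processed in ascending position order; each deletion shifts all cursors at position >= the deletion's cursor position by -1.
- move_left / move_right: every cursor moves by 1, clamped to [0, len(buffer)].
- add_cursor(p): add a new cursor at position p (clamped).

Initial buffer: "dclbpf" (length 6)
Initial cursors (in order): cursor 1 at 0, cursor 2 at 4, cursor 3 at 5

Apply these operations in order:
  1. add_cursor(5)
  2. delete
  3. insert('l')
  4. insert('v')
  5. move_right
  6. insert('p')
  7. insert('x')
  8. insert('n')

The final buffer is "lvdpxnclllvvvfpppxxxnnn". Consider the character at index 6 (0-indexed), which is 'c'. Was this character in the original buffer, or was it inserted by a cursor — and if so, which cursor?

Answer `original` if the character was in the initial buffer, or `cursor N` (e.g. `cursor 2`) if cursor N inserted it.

Answer: original

Derivation:
After op 1 (add_cursor(5)): buffer="dclbpf" (len 6), cursors c1@0 c2@4 c3@5 c4@5, authorship ......
After op 2 (delete): buffer="dcf" (len 3), cursors c1@0 c2@2 c3@2 c4@2, authorship ...
After op 3 (insert('l')): buffer="ldclllf" (len 7), cursors c1@1 c2@6 c3@6 c4@6, authorship 1..234.
After op 4 (insert('v')): buffer="lvdclllvvvf" (len 11), cursors c1@2 c2@10 c3@10 c4@10, authorship 11..234234.
After op 5 (move_right): buffer="lvdclllvvvf" (len 11), cursors c1@3 c2@11 c3@11 c4@11, authorship 11..234234.
After op 6 (insert('p')): buffer="lvdpclllvvvfppp" (len 15), cursors c1@4 c2@15 c3@15 c4@15, authorship 11.1.234234.234
After op 7 (insert('x')): buffer="lvdpxclllvvvfpppxxx" (len 19), cursors c1@5 c2@19 c3@19 c4@19, authorship 11.11.234234.234234
After op 8 (insert('n')): buffer="lvdpxnclllvvvfpppxxxnnn" (len 23), cursors c1@6 c2@23 c3@23 c4@23, authorship 11.111.234234.234234234
Authorship (.=original, N=cursor N): 1 1 . 1 1 1 . 2 3 4 2 3 4 . 2 3 4 2 3 4 2 3 4
Index 6: author = original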